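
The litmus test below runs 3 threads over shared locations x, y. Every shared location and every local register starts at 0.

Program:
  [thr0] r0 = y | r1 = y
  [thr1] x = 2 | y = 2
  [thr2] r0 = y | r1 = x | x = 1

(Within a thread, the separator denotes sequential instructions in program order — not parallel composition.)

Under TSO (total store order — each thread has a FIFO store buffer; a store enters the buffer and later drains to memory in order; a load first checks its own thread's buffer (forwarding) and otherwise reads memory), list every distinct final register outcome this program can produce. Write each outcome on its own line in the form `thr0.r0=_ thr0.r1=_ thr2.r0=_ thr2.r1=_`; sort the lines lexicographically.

outcome vector order: (thr0.r0,thr0.r1,thr2.r0,thr2.r1)
|TSO outcomes| = 9

thr0.r0=0 thr0.r1=0 thr2.r0=0 thr2.r1=0
thr0.r0=0 thr0.r1=0 thr2.r0=0 thr2.r1=2
thr0.r0=0 thr0.r1=0 thr2.r0=2 thr2.r1=2
thr0.r0=0 thr0.r1=2 thr2.r0=0 thr2.r1=0
thr0.r0=0 thr0.r1=2 thr2.r0=0 thr2.r1=2
thr0.r0=0 thr0.r1=2 thr2.r0=2 thr2.r1=2
thr0.r0=2 thr0.r1=2 thr2.r0=0 thr2.r1=0
thr0.r0=2 thr0.r1=2 thr2.r0=0 thr2.r1=2
thr0.r0=2 thr0.r1=2 thr2.r0=2 thr2.r1=2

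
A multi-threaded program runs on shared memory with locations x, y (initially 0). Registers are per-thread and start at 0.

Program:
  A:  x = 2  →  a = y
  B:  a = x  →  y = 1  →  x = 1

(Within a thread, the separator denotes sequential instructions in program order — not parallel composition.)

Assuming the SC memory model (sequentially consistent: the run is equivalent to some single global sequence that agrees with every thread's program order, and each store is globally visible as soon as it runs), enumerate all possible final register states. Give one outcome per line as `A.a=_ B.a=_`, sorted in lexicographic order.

outcome vector order: (A.a,B.a)
|SC outcomes| = 4

A.a=0 B.a=0
A.a=0 B.a=2
A.a=1 B.a=0
A.a=1 B.a=2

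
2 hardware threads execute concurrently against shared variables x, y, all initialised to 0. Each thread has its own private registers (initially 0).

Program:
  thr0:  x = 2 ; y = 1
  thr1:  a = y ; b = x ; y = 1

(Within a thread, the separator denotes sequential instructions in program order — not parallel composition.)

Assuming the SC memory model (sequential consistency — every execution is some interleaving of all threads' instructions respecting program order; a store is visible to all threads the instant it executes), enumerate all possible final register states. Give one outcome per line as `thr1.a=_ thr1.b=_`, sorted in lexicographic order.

thr1.a=0 thr1.b=0
thr1.a=0 thr1.b=2
thr1.a=1 thr1.b=2

outcome vector order: (thr1.a,thr1.b)
|SC outcomes| = 3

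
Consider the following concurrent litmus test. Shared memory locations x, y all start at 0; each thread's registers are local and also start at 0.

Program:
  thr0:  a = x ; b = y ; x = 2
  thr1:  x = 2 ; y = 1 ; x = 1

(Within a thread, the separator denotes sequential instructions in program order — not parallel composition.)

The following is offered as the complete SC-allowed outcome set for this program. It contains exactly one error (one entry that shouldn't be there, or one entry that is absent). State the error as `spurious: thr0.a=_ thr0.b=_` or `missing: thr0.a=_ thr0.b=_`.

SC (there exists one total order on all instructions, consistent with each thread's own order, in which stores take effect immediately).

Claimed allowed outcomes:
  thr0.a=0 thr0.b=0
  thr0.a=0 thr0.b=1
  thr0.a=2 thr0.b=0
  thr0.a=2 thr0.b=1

missing: thr0.a=1 thr0.b=1

outcome vector order: (thr0.a,thr0.b)
[SC] allowed = {0/0 0/1 1/1 2/0 2/1}
SC∖claimed = {1/1}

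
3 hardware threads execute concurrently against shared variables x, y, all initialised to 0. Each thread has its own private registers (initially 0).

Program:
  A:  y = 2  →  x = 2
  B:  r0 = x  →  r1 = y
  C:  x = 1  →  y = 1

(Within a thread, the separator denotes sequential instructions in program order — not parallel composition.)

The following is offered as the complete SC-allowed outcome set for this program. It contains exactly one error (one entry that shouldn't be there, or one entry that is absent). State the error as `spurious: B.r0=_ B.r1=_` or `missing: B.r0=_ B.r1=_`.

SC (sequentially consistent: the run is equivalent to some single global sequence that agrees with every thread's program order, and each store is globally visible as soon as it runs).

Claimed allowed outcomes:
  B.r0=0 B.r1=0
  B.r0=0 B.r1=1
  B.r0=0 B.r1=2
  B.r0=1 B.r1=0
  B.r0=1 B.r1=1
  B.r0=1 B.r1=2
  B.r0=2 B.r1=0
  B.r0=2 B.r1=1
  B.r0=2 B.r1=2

spurious: B.r0=2 B.r1=0

outcome vector order: (B.r0,B.r1)
[SC] allowed = {0/0, 0/1, 0/2, 1/0, 1/1, 1/2, 2/1, 2/2}
claimed∖SC = {2/0}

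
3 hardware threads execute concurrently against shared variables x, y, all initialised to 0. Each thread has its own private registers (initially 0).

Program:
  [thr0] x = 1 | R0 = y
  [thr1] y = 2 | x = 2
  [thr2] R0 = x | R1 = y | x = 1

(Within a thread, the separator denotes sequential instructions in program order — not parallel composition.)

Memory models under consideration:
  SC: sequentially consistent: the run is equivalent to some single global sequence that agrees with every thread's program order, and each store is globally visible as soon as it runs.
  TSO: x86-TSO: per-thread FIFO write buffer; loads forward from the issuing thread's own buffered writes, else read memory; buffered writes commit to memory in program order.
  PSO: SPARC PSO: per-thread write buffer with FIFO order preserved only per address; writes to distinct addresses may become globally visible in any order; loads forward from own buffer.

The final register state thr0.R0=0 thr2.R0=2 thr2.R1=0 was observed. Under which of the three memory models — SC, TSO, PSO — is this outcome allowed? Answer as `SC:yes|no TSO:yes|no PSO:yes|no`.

SC:no TSO:no PSO:yes

outcome vector order: (thr0.R0,thr2.R0,thr2.R1)
SC: 10 outcomes — {000, 002, 010, 012, 022, 200, 202, 210, 212, 222}
TSO: 10 outcomes — {000, 002, 010, 012, 022, 200, 202, 210, 212, 222}
PSO: 12 outcomes — {000, 002, 010, 012, 020, 022, 200, 202, 210, 212, 220, 222}
target 020 ∈ {PSO}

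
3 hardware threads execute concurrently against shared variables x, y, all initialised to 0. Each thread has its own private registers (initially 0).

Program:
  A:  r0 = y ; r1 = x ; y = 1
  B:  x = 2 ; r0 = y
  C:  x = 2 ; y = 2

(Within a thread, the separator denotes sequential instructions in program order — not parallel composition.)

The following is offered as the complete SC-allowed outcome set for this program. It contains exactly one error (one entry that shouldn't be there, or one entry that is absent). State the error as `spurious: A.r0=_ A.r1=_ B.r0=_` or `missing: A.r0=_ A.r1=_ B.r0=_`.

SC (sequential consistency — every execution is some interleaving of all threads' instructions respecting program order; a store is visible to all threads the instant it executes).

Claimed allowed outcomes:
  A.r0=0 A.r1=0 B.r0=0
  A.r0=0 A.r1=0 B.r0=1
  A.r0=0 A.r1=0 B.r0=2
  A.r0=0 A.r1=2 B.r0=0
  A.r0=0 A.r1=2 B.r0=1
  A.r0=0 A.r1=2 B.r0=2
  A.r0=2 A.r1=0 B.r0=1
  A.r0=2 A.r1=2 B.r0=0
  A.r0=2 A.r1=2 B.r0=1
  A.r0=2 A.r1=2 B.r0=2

outcome vector order: (A.r0,A.r1,B.r0)
[SC] allowed = {<0 0 0>, <0 0 1>, <0 0 2>, <0 2 0>, <0 2 1>, <0 2 2>, <2 2 0>, <2 2 1>, <2 2 2>}
claimed∖SC = {<2 0 1>}

spurious: A.r0=2 A.r1=0 B.r0=1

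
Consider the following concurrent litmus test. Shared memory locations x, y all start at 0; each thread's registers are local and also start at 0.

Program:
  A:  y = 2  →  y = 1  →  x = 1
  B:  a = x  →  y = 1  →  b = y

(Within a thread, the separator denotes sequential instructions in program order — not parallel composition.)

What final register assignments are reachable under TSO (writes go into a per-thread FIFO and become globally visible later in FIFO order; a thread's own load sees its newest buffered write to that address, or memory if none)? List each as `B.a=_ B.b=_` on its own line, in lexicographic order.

outcome vector order: (B.a,B.b)
|TSO outcomes| = 3

B.a=0 B.b=1
B.a=0 B.b=2
B.a=1 B.b=1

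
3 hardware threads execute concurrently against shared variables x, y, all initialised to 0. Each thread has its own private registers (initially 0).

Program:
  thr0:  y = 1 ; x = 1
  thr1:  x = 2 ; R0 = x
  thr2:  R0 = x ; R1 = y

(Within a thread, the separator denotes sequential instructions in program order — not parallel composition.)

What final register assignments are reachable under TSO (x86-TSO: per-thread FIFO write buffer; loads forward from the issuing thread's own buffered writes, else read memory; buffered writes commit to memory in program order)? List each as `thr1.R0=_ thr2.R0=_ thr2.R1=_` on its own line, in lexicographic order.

outcome vector order: (thr1.R0,thr2.R0,thr2.R1)
|TSO outcomes| = 10

thr1.R0=1 thr2.R0=0 thr2.R1=0
thr1.R0=1 thr2.R0=0 thr2.R1=1
thr1.R0=1 thr2.R0=1 thr2.R1=1
thr1.R0=1 thr2.R0=2 thr2.R1=0
thr1.R0=1 thr2.R0=2 thr2.R1=1
thr1.R0=2 thr2.R0=0 thr2.R1=0
thr1.R0=2 thr2.R0=0 thr2.R1=1
thr1.R0=2 thr2.R0=1 thr2.R1=1
thr1.R0=2 thr2.R0=2 thr2.R1=0
thr1.R0=2 thr2.R0=2 thr2.R1=1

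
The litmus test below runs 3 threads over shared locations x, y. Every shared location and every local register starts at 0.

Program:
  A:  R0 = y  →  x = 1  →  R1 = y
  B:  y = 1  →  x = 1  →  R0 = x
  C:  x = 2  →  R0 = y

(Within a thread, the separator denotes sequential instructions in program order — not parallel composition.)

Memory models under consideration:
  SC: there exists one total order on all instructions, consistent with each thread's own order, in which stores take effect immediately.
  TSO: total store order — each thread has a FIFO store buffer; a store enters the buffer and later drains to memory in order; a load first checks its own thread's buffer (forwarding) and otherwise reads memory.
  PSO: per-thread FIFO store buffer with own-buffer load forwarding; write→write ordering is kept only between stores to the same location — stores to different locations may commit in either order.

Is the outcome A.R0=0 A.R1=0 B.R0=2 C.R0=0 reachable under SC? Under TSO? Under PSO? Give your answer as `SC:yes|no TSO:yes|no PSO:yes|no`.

SC:no TSO:yes PSO:yes

outcome vector order: (A.R0,A.R1,B.R0,C.R0)
under SC → 0/0/1/0 0/0/1/1 0/0/2/1 0/1/1/0 0/1/1/1 0/1/2/1 1/1/1/0 1/1/1/1 1/1/2/1
under TSO → 0/0/1/0 0/0/1/1 0/0/2/0 0/0/2/1 0/1/1/0 0/1/1/1 0/1/2/0 0/1/2/1 1/1/1/0 1/1/1/1 1/1/2/0 1/1/2/1
under PSO → 0/0/1/0 0/0/1/1 0/0/2/0 0/0/2/1 0/1/1/0 0/1/1/1 0/1/2/0 0/1/2/1 1/1/1/0 1/1/1/1 1/1/2/0 1/1/2/1
target 0/0/2/0 ∈ {TSO,PSO}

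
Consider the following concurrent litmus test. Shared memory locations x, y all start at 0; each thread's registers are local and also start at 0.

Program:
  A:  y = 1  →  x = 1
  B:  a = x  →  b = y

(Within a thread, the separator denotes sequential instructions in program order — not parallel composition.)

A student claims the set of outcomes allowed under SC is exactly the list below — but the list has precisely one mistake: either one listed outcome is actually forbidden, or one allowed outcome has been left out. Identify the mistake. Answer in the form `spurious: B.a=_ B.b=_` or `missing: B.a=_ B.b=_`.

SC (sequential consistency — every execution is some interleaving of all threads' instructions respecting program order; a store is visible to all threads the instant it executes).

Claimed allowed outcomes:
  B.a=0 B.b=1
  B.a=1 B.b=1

missing: B.a=0 B.b=0

outcome vector order: (B.a,B.b)
under SC → <0 0>; <0 1>; <1 1>
SC∖claimed = {<0 0>}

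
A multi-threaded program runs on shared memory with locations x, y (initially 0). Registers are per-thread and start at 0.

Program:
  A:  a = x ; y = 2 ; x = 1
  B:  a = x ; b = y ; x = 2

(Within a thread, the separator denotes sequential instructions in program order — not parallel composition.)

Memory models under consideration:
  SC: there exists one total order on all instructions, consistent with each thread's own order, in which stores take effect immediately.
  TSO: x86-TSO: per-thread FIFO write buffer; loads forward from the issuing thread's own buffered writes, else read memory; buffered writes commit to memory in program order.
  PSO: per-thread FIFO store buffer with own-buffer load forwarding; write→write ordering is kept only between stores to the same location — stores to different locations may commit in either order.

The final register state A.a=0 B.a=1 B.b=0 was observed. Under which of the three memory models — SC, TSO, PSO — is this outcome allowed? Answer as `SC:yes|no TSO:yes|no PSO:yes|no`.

outcome vector order: (A.a,B.a,B.b)
SC (4): 0/0/0 0/0/2 0/1/2 2/0/0
TSO (4): 0/0/0 0/0/2 0/1/2 2/0/0
PSO (5): 0/0/0 0/0/2 0/1/0 0/1/2 2/0/0
target 0/1/0 ∈ {PSO}

SC:no TSO:no PSO:yes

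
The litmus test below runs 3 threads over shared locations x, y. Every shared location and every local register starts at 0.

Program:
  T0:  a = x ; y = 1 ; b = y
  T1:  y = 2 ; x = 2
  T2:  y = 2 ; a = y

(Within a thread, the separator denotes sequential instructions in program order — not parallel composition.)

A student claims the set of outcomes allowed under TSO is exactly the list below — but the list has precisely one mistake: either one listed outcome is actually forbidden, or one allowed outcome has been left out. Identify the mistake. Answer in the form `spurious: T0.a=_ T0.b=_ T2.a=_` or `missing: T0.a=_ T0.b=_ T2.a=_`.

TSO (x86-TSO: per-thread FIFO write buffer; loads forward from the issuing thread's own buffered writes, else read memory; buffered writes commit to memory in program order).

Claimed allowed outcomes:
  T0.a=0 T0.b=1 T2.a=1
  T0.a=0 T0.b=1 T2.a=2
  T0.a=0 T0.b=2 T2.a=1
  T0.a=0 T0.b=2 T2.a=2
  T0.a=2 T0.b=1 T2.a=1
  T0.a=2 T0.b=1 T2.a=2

outcome vector order: (T0.a,T0.b,T2.a)
[TSO] allowed = {011, 012, 021, 022, 211, 212, 222}
TSO∖claimed = {222}

missing: T0.a=2 T0.b=2 T2.a=2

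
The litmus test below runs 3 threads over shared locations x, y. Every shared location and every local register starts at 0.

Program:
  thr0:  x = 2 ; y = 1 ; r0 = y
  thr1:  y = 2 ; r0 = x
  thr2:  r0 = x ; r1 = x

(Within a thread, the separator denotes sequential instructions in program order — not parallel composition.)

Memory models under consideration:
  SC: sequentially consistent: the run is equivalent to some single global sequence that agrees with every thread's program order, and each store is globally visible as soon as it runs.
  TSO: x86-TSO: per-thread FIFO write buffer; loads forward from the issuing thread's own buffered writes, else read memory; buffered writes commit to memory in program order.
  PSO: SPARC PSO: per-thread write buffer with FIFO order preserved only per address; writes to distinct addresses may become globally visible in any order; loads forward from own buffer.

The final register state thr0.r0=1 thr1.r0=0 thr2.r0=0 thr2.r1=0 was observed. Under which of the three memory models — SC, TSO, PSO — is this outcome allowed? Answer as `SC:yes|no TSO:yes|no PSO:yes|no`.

SC:yes TSO:yes PSO:yes

outcome vector order: (thr0.r0,thr1.r0,thr2.r0,thr2.r1)
under SC → <1 0 0 0>, <1 0 0 2>, <1 0 2 2>, <1 2 0 0>, <1 2 0 2>, <1 2 2 2>, <2 2 0 0>, <2 2 0 2>, <2 2 2 2>
under TSO → <1 0 0 0>, <1 0 0 2>, <1 0 2 2>, <1 2 0 0>, <1 2 0 2>, <1 2 2 2>, <2 0 0 0>, <2 0 0 2>, <2 0 2 2>, <2 2 0 0>, <2 2 0 2>, <2 2 2 2>
under PSO → <1 0 0 0>, <1 0 0 2>, <1 0 2 2>, <1 2 0 0>, <1 2 0 2>, <1 2 2 2>, <2 0 0 0>, <2 0 0 2>, <2 0 2 2>, <2 2 0 0>, <2 2 0 2>, <2 2 2 2>
target <1 0 0 0> ∈ {SC,TSO,PSO}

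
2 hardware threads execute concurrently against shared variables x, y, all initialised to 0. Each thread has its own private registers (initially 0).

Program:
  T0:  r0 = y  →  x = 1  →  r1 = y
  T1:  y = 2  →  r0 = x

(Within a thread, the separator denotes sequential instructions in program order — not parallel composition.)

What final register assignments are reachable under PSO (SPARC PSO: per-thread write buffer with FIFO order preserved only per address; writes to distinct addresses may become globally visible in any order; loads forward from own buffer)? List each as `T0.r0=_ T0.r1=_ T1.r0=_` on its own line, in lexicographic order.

outcome vector order: (T0.r0,T0.r1,T1.r0)
|PSO outcomes| = 6

T0.r0=0 T0.r1=0 T1.r0=0
T0.r0=0 T0.r1=0 T1.r0=1
T0.r0=0 T0.r1=2 T1.r0=0
T0.r0=0 T0.r1=2 T1.r0=1
T0.r0=2 T0.r1=2 T1.r0=0
T0.r0=2 T0.r1=2 T1.r0=1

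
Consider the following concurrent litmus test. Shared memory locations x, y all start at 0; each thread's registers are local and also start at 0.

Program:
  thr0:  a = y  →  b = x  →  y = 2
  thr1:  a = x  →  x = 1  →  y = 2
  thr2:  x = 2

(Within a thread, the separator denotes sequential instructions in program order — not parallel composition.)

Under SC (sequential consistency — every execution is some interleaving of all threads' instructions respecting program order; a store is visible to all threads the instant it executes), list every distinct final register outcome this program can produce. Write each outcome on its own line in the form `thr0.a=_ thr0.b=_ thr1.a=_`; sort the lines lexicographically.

outcome vector order: (thr0.a,thr0.b,thr1.a)
|SC outcomes| = 9

thr0.a=0 thr0.b=0 thr1.a=0
thr0.a=0 thr0.b=0 thr1.a=2
thr0.a=0 thr0.b=1 thr1.a=0
thr0.a=0 thr0.b=1 thr1.a=2
thr0.a=0 thr0.b=2 thr1.a=0
thr0.a=0 thr0.b=2 thr1.a=2
thr0.a=2 thr0.b=1 thr1.a=0
thr0.a=2 thr0.b=1 thr1.a=2
thr0.a=2 thr0.b=2 thr1.a=0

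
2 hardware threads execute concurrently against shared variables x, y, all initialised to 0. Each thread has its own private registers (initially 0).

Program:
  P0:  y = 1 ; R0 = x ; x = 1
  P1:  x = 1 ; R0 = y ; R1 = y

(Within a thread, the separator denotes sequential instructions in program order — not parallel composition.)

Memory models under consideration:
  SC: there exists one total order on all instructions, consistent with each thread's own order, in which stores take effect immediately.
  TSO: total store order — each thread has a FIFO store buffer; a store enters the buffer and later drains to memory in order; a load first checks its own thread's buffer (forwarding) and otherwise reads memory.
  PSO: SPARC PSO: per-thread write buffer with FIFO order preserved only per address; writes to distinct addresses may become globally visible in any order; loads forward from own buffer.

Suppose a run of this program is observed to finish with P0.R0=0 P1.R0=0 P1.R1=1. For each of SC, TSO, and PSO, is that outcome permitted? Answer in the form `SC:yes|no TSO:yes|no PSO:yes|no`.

outcome vector order: (P0.R0,P1.R0,P1.R1)
SC (4): 0/1/1 1/0/0 1/0/1 1/1/1
TSO (6): 0/0/0 0/0/1 0/1/1 1/0/0 1/0/1 1/1/1
PSO (6): 0/0/0 0/0/1 0/1/1 1/0/0 1/0/1 1/1/1
target 0/0/1 ∈ {TSO,PSO}

SC:no TSO:yes PSO:yes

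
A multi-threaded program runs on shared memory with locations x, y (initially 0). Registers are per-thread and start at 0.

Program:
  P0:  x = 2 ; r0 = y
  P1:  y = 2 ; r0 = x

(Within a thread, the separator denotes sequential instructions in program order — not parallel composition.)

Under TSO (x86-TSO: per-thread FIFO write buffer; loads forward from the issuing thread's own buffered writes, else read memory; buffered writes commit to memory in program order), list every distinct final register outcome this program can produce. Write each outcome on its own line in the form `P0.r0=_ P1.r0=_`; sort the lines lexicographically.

P0.r0=0 P1.r0=0
P0.r0=0 P1.r0=2
P0.r0=2 P1.r0=0
P0.r0=2 P1.r0=2

outcome vector order: (P0.r0,P1.r0)
|TSO outcomes| = 4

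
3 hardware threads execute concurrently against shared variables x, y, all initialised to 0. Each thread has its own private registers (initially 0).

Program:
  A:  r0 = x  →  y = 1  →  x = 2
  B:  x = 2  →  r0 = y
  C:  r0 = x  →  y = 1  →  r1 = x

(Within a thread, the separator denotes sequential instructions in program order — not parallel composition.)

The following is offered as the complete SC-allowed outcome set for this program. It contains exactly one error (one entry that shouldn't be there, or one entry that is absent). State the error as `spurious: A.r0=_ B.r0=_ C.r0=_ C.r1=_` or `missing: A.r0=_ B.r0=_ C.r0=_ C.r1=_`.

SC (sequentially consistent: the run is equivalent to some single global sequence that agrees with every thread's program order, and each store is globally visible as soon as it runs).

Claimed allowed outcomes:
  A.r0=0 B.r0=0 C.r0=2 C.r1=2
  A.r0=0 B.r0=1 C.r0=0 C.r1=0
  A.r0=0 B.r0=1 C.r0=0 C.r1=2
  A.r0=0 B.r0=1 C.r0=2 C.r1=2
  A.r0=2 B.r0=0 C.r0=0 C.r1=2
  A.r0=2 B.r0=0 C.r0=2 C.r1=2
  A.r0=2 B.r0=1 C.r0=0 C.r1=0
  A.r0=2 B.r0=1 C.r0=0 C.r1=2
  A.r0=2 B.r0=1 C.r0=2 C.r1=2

missing: A.r0=0 B.r0=0 C.r0=0 C.r1=2

outcome vector order: (A.r0,B.r0,C.r0,C.r1)
under SC → 0002 0022 0100 0102 0122 2002 2022 2100 2102 2122
SC∖claimed = {0002}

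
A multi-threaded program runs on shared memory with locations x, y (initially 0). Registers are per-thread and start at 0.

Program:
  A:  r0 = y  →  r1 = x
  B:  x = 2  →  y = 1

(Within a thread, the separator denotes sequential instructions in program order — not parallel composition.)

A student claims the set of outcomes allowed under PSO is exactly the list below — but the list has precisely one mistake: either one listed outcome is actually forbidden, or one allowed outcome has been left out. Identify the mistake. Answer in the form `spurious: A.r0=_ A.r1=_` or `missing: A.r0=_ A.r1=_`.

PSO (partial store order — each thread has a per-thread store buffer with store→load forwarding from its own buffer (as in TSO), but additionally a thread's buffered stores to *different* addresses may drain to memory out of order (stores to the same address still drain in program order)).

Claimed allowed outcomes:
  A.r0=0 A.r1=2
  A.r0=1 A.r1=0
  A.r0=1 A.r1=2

outcome vector order: (A.r0,A.r1)
under PSO → 0/0 0/2 1/0 1/2
PSO∖claimed = {0/0}

missing: A.r0=0 A.r1=0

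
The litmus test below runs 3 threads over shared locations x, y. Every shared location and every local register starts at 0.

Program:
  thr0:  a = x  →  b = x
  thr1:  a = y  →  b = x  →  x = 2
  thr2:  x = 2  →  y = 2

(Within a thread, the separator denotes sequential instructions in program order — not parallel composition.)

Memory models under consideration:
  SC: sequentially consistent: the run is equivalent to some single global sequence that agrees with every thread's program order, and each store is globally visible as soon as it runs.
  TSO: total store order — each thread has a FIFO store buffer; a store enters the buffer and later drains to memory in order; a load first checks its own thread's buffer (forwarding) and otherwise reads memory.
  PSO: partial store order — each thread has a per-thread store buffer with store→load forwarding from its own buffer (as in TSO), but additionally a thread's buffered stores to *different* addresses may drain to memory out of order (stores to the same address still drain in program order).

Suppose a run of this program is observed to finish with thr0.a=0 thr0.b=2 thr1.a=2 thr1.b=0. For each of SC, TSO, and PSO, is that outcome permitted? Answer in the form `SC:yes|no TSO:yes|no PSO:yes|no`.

SC:no TSO:no PSO:yes

outcome vector order: (thr0.a,thr0.b,thr1.a,thr1.b)
SC: 9 outcomes — {0000 0002 0022 0200 0202 0222 2200 2202 2222}
TSO: 9 outcomes — {0000 0002 0022 0200 0202 0222 2200 2202 2222}
PSO: 12 outcomes — {0000 0002 0020 0022 0200 0202 0220 0222 2200 2202 2220 2222}
target 0220 ∈ {PSO}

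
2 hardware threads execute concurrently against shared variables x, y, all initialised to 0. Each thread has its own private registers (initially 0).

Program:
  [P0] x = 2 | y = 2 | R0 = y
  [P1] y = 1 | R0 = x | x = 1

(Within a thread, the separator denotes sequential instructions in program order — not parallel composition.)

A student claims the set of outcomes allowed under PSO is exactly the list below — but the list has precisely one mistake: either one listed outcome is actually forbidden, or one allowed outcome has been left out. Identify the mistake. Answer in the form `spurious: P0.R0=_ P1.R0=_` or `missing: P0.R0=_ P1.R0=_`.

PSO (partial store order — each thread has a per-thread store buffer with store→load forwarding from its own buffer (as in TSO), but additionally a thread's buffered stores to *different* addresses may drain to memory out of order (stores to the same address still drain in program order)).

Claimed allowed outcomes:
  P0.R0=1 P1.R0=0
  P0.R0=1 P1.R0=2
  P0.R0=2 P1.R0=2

outcome vector order: (P0.R0,P1.R0)
[PSO] allowed = {10 12 20 22}
PSO∖claimed = {20}

missing: P0.R0=2 P1.R0=0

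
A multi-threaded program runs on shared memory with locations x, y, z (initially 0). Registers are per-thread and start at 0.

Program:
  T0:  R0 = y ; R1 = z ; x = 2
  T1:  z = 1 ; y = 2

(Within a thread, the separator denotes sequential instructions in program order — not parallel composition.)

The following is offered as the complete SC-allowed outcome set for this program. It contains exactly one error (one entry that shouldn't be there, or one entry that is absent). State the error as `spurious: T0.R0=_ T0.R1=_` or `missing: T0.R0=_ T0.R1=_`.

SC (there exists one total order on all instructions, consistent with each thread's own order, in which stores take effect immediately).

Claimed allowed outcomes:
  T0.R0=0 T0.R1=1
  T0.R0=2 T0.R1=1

outcome vector order: (T0.R0,T0.R1)
SC: 3 outcomes — {0/0; 0/1; 2/1}
SC∖claimed = {0/0}

missing: T0.R0=0 T0.R1=0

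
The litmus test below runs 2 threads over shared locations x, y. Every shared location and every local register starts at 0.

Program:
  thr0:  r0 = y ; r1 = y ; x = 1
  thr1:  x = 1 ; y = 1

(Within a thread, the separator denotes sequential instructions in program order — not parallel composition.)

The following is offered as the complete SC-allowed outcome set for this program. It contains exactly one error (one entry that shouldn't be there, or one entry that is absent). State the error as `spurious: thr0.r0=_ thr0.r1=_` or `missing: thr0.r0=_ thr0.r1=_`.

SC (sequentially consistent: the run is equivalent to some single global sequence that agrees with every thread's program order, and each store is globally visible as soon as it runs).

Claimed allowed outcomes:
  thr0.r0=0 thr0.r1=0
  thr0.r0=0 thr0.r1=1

missing: thr0.r0=1 thr0.r1=1

outcome vector order: (thr0.r0,thr0.r1)
[SC] allowed = {00, 01, 11}
SC∖claimed = {11}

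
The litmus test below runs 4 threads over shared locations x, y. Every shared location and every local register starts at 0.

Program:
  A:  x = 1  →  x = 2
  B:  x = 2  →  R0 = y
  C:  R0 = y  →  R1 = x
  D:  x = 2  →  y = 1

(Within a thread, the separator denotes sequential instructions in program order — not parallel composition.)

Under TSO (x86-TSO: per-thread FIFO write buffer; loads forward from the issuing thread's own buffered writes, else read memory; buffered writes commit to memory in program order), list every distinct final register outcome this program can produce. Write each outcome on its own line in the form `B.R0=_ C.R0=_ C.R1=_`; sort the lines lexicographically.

outcome vector order: (B.R0,C.R0,C.R1)
|TSO outcomes| = 10

B.R0=0 C.R0=0 C.R1=0
B.R0=0 C.R0=0 C.R1=1
B.R0=0 C.R0=0 C.R1=2
B.R0=0 C.R0=1 C.R1=1
B.R0=0 C.R0=1 C.R1=2
B.R0=1 C.R0=0 C.R1=0
B.R0=1 C.R0=0 C.R1=1
B.R0=1 C.R0=0 C.R1=2
B.R0=1 C.R0=1 C.R1=1
B.R0=1 C.R0=1 C.R1=2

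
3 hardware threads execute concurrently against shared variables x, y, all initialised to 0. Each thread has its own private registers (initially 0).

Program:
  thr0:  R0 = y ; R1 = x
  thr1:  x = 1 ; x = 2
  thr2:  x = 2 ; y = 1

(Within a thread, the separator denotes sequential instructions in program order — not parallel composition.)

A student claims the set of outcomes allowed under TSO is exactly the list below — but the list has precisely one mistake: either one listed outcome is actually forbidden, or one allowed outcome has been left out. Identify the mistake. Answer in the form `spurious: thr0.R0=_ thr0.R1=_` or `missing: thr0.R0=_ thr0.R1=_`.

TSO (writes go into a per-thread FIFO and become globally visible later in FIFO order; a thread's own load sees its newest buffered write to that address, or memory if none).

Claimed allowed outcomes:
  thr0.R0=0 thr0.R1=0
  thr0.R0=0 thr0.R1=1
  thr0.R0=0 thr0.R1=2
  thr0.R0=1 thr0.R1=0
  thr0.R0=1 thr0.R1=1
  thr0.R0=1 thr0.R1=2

outcome vector order: (thr0.R0,thr0.R1)
[TSO] allowed = {0/0; 0/1; 0/2; 1/1; 1/2}
claimed∖TSO = {1/0}

spurious: thr0.R0=1 thr0.R1=0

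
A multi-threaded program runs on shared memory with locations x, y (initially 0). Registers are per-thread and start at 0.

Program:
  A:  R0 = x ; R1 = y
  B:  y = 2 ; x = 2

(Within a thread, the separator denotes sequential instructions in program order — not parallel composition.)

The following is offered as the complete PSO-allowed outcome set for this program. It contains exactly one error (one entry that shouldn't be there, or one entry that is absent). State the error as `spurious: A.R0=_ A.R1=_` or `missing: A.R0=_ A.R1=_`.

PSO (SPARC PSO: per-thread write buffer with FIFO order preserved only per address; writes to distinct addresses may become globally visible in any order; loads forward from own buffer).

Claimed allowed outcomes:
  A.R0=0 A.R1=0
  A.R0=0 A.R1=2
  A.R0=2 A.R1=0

outcome vector order: (A.R0,A.R1)
[PSO] allowed = {00, 02, 20, 22}
PSO∖claimed = {22}

missing: A.R0=2 A.R1=2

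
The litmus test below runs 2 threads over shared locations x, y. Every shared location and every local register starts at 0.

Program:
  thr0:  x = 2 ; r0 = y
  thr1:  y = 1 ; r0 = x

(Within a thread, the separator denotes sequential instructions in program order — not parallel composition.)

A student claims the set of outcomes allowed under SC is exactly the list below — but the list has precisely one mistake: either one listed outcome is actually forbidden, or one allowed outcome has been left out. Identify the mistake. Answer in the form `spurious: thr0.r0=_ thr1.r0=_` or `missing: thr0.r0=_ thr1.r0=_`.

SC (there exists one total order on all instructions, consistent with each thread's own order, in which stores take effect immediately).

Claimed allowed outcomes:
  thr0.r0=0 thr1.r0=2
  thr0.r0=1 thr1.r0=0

missing: thr0.r0=1 thr1.r0=2

outcome vector order: (thr0.r0,thr1.r0)
[SC] allowed = {(0,2) (1,0) (1,2)}
SC∖claimed = {(1,2)}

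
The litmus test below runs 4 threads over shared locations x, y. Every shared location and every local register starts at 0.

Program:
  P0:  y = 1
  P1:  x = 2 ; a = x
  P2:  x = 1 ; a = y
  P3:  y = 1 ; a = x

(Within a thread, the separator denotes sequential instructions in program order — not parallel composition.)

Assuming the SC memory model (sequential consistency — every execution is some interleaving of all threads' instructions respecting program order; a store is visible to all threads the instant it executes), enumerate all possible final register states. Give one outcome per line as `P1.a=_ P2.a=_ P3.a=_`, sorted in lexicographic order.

outcome vector order: (P1.a,P2.a,P3.a)
|SC outcomes| = 9

P1.a=1 P2.a=0 P3.a=1
P1.a=1 P2.a=1 P3.a=0
P1.a=1 P2.a=1 P3.a=1
P1.a=1 P2.a=1 P3.a=2
P1.a=2 P2.a=0 P3.a=1
P1.a=2 P2.a=0 P3.a=2
P1.a=2 P2.a=1 P3.a=0
P1.a=2 P2.a=1 P3.a=1
P1.a=2 P2.a=1 P3.a=2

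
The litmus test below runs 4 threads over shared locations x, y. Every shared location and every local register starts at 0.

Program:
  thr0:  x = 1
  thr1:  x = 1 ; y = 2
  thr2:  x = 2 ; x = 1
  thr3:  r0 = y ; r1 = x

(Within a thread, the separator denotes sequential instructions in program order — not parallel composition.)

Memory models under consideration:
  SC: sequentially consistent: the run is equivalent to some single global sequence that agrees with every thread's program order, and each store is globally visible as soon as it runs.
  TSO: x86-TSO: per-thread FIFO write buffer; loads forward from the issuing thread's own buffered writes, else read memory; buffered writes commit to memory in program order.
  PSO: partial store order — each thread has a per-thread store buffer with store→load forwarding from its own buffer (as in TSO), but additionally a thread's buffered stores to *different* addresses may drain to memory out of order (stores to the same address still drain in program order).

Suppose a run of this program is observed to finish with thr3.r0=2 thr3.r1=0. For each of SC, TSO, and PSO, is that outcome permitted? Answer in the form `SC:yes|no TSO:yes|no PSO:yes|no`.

outcome vector order: (thr3.r0,thr3.r1)
SC (5): 0/0; 0/1; 0/2; 2/1; 2/2
TSO (5): 0/0; 0/1; 0/2; 2/1; 2/2
PSO (6): 0/0; 0/1; 0/2; 2/0; 2/1; 2/2
target 2/0 ∈ {PSO}

SC:no TSO:no PSO:yes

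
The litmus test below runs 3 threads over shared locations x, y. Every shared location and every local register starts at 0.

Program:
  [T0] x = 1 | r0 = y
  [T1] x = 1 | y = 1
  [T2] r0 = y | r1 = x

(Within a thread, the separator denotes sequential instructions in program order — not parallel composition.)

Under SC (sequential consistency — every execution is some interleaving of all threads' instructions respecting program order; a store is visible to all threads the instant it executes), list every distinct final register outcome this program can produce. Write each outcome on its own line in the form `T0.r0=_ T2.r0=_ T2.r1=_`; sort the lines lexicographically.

outcome vector order: (T0.r0,T2.r0,T2.r1)
|SC outcomes| = 6

T0.r0=0 T2.r0=0 T2.r1=0
T0.r0=0 T2.r0=0 T2.r1=1
T0.r0=0 T2.r0=1 T2.r1=1
T0.r0=1 T2.r0=0 T2.r1=0
T0.r0=1 T2.r0=0 T2.r1=1
T0.r0=1 T2.r0=1 T2.r1=1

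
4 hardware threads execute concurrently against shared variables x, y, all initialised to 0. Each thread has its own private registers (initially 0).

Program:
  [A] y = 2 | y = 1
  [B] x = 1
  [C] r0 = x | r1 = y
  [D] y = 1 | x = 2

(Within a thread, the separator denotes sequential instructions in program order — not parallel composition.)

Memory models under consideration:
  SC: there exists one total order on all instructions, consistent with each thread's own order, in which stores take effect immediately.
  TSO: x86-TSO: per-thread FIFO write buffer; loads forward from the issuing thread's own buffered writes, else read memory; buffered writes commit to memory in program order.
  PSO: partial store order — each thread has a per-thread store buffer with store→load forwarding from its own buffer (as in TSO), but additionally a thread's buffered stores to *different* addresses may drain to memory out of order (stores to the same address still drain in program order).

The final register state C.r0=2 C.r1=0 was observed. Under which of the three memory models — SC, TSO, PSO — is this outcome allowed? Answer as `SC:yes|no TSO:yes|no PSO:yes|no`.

outcome vector order: (C.r0,C.r1)
[SC] allowed = {<0 0> <0 1> <0 2> <1 0> <1 1> <1 2> <2 1> <2 2>}
[TSO] allowed = {<0 0> <0 1> <0 2> <1 0> <1 1> <1 2> <2 1> <2 2>}
[PSO] allowed = {<0 0> <0 1> <0 2> <1 0> <1 1> <1 2> <2 0> <2 1> <2 2>}
target <2 0> ∈ {PSO}

SC:no TSO:no PSO:yes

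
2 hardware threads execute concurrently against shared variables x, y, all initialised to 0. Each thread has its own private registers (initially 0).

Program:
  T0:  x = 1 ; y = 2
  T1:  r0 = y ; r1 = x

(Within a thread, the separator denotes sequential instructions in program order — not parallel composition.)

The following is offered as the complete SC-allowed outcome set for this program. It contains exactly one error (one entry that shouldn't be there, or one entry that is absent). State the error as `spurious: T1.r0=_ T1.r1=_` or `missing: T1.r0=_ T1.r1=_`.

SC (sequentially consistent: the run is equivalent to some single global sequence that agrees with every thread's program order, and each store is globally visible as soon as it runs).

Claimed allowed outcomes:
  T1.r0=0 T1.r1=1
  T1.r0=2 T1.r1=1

outcome vector order: (T1.r0,T1.r1)
SC: 3 outcomes — {(0,0) (0,1) (2,1)}
SC∖claimed = {(0,0)}

missing: T1.r0=0 T1.r1=0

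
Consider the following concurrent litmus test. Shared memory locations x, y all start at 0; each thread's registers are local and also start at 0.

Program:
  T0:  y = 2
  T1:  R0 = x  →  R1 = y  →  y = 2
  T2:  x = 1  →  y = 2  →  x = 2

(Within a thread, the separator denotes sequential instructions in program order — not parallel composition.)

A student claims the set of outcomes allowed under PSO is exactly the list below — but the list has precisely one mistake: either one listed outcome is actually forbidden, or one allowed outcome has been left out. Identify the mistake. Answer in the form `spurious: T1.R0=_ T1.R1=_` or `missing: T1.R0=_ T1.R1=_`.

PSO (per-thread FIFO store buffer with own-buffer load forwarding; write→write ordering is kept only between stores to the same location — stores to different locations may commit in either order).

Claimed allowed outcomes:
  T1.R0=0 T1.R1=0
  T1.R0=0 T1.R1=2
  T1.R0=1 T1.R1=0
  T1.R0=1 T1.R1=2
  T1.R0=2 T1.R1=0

outcome vector order: (T1.R0,T1.R1)
[PSO] allowed = {00; 02; 10; 12; 20; 22}
PSO∖claimed = {22}

missing: T1.R0=2 T1.R1=2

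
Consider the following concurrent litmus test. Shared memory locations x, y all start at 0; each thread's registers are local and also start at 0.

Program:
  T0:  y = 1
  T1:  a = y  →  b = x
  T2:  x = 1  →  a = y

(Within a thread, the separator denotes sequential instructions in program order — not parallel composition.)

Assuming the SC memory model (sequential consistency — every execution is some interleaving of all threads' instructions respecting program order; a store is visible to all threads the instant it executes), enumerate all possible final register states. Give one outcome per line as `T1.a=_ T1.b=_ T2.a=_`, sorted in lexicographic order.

outcome vector order: (T1.a,T1.b,T2.a)
|SC outcomes| = 7

T1.a=0 T1.b=0 T2.a=0
T1.a=0 T1.b=0 T2.a=1
T1.a=0 T1.b=1 T2.a=0
T1.a=0 T1.b=1 T2.a=1
T1.a=1 T1.b=0 T2.a=1
T1.a=1 T1.b=1 T2.a=0
T1.a=1 T1.b=1 T2.a=1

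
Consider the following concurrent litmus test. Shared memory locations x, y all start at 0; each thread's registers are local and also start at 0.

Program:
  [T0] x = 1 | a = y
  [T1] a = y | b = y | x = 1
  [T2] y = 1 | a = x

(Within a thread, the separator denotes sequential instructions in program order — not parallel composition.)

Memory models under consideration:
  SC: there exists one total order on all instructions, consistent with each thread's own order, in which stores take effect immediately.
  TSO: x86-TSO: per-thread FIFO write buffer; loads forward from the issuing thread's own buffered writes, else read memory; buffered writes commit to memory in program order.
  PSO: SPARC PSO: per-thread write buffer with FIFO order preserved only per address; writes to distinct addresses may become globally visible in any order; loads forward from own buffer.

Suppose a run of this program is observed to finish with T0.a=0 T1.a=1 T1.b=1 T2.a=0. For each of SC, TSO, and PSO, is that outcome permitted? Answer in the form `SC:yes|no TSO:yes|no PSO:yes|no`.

outcome vector order: (T0.a,T1.a,T1.b,T2.a)
under SC → (0,0,0,1), (0,0,1,1), (0,1,1,1), (1,0,0,0), (1,0,0,1), (1,0,1,0), (1,0,1,1), (1,1,1,0), (1,1,1,1)
under TSO → (0,0,0,0), (0,0,0,1), (0,0,1,0), (0,0,1,1), (0,1,1,0), (0,1,1,1), (1,0,0,0), (1,0,0,1), (1,0,1,0), (1,0,1,1), (1,1,1,0), (1,1,1,1)
under PSO → (0,0,0,0), (0,0,0,1), (0,0,1,0), (0,0,1,1), (0,1,1,0), (0,1,1,1), (1,0,0,0), (1,0,0,1), (1,0,1,0), (1,0,1,1), (1,1,1,0), (1,1,1,1)
target (0,1,1,0) ∈ {TSO,PSO}

SC:no TSO:yes PSO:yes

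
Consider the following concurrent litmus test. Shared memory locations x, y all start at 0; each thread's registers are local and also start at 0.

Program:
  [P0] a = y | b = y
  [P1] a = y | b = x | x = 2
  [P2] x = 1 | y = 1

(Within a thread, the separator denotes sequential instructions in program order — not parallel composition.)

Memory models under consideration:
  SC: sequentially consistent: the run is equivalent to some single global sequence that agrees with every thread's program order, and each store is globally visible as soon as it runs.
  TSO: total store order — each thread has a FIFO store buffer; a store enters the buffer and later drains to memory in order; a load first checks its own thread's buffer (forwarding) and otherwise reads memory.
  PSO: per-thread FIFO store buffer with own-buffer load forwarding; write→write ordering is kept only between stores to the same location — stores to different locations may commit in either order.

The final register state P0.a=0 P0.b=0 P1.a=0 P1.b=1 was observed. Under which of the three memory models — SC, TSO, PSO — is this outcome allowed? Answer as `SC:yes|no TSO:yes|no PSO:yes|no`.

SC:yes TSO:yes PSO:yes

outcome vector order: (P0.a,P0.b,P1.a,P1.b)
[SC] allowed = {<0 0 0 0>; <0 0 0 1>; <0 0 1 1>; <0 1 0 0>; <0 1 0 1>; <0 1 1 1>; <1 1 0 0>; <1 1 0 1>; <1 1 1 1>}
[TSO] allowed = {<0 0 0 0>; <0 0 0 1>; <0 0 1 1>; <0 1 0 0>; <0 1 0 1>; <0 1 1 1>; <1 1 0 0>; <1 1 0 1>; <1 1 1 1>}
[PSO] allowed = {<0 0 0 0>; <0 0 0 1>; <0 0 1 0>; <0 0 1 1>; <0 1 0 0>; <0 1 0 1>; <0 1 1 0>; <0 1 1 1>; <1 1 0 0>; <1 1 0 1>; <1 1 1 0>; <1 1 1 1>}
target <0 0 0 1> ∈ {SC,TSO,PSO}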